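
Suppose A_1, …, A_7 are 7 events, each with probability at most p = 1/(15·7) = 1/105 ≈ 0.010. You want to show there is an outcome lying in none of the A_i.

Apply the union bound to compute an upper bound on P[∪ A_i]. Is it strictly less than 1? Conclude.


Union bound: P[∪_{i=1}^{7} A_i] ≤ Σ_i P[A_i] ≤ 7·p = 7·(1/105) = 1/15.
Numerically: 1/15 ≈ 0.067.
Is 1/15 < 1? YES.
Since P[∪ A_i] ≤ 1/15 < 1, the complement has P[∩ A_i^c] ≥ 1 − 1/15 = 14/15 > 0, so some outcome avoids every A_i.

7·p = 1/15 ≈ 0.067; existence CERTIFIED by the union bound.


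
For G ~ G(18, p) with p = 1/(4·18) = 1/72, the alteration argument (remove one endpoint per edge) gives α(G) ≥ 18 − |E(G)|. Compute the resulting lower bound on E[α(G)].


E[|E(G)|] = C(18, 2)·p = 153 · (1/72) = 17/8.
E[α(G)] ≥ n − E[|E(G)|] = 18 − 17/8 = 127/8.
Numerically: ≈ 15.87500.
(This is only a lower bound; the true E[α(G)] may be larger.)

E[α(G)] ≥ 127/8 ≈ 15.87500.


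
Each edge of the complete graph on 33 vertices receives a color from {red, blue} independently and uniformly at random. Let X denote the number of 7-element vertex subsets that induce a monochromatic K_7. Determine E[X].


Let X = Σ_S X_S over the C(33, 7) = 4272048 subsets S of size 7, where X_S = 1 if the K_7 on S is monochromatic.
For a fixed S, the K_7 on S has C(7, 2) = 21 edges. P[all 21 edges red] = (1/2)^21, and likewise for blue, so P[monochromatic] = 2·(1/2)^21 = 2^{1 − 21} = 1/1048576.
By linearity of expectation: E[X] = C(33, 7) · 2^{1 − 21} = 4272048 · 1/1048576 = 267003/65536.
Numerically: E[X] ≈ 4.07414.

E[X] = C(33,7)·2^(1−C(7,2)) = 267003/65536 ≈ 4.07414.


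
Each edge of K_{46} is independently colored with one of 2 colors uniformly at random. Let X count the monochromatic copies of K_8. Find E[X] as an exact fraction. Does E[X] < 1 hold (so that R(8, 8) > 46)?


E[X] = C(46, 8) · 2^{1 − 28} = 260932815 · 2^{−27} = 260932815/134217728.
As a reduced fraction: E[X] = 260932815/134217728 ≈ 1.94410.
Is E[X] < 1? NO.
Since E[X] ≥ 1, the first-moment bound is inconclusive at n = 46; it does NOT by itself certify R(8, 8) > 46.

E[X] = 260932815/134217728 ≈ 1.94410; E[X] ≥ 1; first-moment method inconclusive here.


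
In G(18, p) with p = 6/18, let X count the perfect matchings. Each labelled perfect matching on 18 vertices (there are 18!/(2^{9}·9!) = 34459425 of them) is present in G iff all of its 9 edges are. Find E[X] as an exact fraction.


K_18 has 18!/(2^{9}·9!) = 34459425 labelled perfect matchings.
For each such perfect matching H, let X_H = 1 if all 9 edges of H are present in G. Then P[X_H = 1] = p^{9} = (1/3)^{9} = 1/19683.
Summing the indicators: E[X] = Σ_H E[X_H] = 34459425 · p^{9} = 34459425 · 1/19683 = 425425/243.
Numerically: E[X] ≈ 1750.7.

E[X] = 34459425 · (1/3)^{9} = 425425/243 ≈ 1750.7.


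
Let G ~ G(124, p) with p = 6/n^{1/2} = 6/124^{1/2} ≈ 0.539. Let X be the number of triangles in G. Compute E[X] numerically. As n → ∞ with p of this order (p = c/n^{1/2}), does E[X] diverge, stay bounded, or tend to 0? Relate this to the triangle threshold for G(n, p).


Number of potential triangles: C(124, 3) = 310124.
Each occurs with probability p³ ≈ (0.539)³ ≈ 1.56430e-01.
By linearity: E[X] = C(124, 3)·p³ ≈ 310124 · 1.56430e-01 ≈ 48512.829.
Since α = 1/2 < 1, p = c/n^{1/2} ≫ 1/n is above the triangle threshold p ~ 1/n. Asymptotically E[X] ~ (c³/6)·n^{3(1−α)} = (6³/6)·n^{1.5} → ∞; triangles are abundant w.h.p.

E[X] ≈ 48512.829; in regime p = Θ(1/n^{1/2}) E[X] diverges (above the triangle threshold p ~ 1/n).


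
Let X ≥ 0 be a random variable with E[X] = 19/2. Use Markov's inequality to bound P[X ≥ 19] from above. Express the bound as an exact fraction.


μ = E[X] = 19/2, a = 19.
Markov: P[X ≥ 19] ≤ μ/a = (19/2)/19 = 1/2.
Numerically: ≈ 0.50000.
(Since a = 19 > μ = 9.50000, the bound 1/2 is < 1 and informative.)

P[X ≥ 19] ≤ 1/2 ≈ 0.50000.


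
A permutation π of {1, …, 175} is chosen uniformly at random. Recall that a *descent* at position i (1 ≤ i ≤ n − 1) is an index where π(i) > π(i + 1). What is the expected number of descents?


Write X = Σ X_I over i = 1, …, 174, with X_I the indicator of one descent.
There are 174 indicators.
For each fixed i, the pair (π(i), π(i+1)) is a uniformly random ordered pair of distinct values from {1, …, 175}; by symmetry P[π(i) > π(i+1)] = 1/2.
By linearity: E[X] = 174 · (1/2) = (175 − 1) · (1/2) = 87 ≈ 87.00000.

E[X] = 87 = 87.00000.


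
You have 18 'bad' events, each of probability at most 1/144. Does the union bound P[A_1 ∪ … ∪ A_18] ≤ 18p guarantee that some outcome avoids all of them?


Union bound: P[∪_{i=1}^{18} A_i] ≤ Σ_i P[A_i] ≤ 18·p = 18·(1/144) = 1/8.
Numerically: 1/8 ≈ 0.1250000.
Is 1/8 < 1? YES.
Since P[∪ A_i] ≤ 1/8 < 1, the complement has P[∩ A_i^c] ≥ 1 − 1/8 = 7/8 > 0, so some outcome avoids every A_i.

18·p = 1/8 ≈ 0.1250000; existence CERTIFIED by the union bound.


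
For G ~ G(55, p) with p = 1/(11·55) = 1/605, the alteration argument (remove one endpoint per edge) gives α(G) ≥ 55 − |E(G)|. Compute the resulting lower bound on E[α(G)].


E[|E(G)|] = C(55, 2)·p = 1485 · (1/605) = 27/11.
E[α(G)] ≥ n − E[|E(G)|] = 55 − 27/11 = 578/11.
Numerically: ≈ 52.54545.
(This is only a lower bound; the true E[α(G)] may be larger.)

E[α(G)] ≥ 578/11 ≈ 52.54545.


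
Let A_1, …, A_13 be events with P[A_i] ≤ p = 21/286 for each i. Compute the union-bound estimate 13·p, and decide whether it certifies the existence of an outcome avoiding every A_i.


Union bound: P[∪_{i=1}^{13} A_i] ≤ Σ_i P[A_i] ≤ 13·p = 13·(21/286) = 21/22.
Numerically: 21/22 ≈ 0.9545.
Is 21/22 < 1? YES.
Since P[∪ A_i] ≤ 21/22 < 1, the complement has P[∩ A_i^c] ≥ 1 − 21/22 = 1/22 > 0, so some outcome avoids every A_i.

13·p = 21/22 ≈ 0.9545; existence CERTIFIED by the union bound.


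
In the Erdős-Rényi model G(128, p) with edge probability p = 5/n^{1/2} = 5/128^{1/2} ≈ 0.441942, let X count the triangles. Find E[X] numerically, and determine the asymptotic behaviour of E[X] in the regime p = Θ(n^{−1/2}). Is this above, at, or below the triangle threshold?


Number of potential triangles: C(128, 3) = 341376.
Each occurs with probability p³ ≈ (0.441942)³ ≈ 8.63167458e-02.
By linearity: E[X] = C(128, 3)·p³ ≈ 341376 · 8.63167458e-02 ≈ 29466.465397.
Since α = 1/2 < 1, p = c/n^{1/2} ≫ 1/n is above the triangle threshold p ~ 1/n. Asymptotically E[X] ~ (c³/6)·n^{3(1−α)} = (5³/6)·n^{1.5} → ∞; triangles are abundant w.h.p.

E[X] ≈ 29466.465397; in regime p = Θ(1/n^{1/2}) E[X] diverges (above the triangle threshold p ~ 1/n).


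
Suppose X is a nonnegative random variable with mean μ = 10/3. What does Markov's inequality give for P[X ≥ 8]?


μ = E[X] = 10/3, a = 8.
Markov: P[X ≥ 8] ≤ μ/a = (10/3)/8 = 5/12.
Numerically: ≈ 0.416667.
(Since a = 8 > μ = 3.333333, the bound 5/12 is < 1 and informative.)

P[X ≥ 8] ≤ 5/12 ≈ 0.416667.


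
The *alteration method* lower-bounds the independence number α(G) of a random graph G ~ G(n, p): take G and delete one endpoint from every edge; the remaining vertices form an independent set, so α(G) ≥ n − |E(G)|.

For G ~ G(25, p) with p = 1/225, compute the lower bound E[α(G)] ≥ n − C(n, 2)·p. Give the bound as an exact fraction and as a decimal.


E[|E(G)|] = C(25, 2)·p = 300 · (1/225) = 4/3.
E[α(G)] ≥ n − E[|E(G)|] = 25 − 4/3 = 71/3.
Numerically: ≈ 23.666667.
(This is only a lower bound; the true E[α(G)] may be larger.)

E[α(G)] ≥ 71/3 ≈ 23.666667.


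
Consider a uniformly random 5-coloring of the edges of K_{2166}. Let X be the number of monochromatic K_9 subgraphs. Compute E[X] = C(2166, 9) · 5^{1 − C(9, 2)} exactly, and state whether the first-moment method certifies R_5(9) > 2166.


E[X] = C(2166, 9) · 5^{1 − 36} = 2844037944203015677277940 · 5^{−35} = 2844037944203015677277940/2910383045673370361328125.
As a reduced fraction: E[X] = 568807588840603135455588/582076609134674072265625 ≈ 0.977.
Is E[X] < 1? YES.
Since E[X] < 1, there exists a 5-coloring of K_{2166} with no monochromatic K_9; hence R_5(9) > 2166.

E[X] = 568807588840603135455588/582076609134674072265625 ≈ 0.977; E[X] < 1, so R_5(9) > 2166.


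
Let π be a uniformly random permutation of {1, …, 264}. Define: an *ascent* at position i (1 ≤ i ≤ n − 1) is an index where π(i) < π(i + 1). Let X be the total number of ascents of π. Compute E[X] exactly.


Write X = Σ X_I over i = 1, …, 263, with X_I the indicator of one ascent.
There are 263 indicators.
For each fixed i, the pair (π(i), π(i+1)) is a uniformly random ordered pair of distinct values from {1, …, 264}; by symmetry P[π(i) < π(i+1)] = 1/2.
By linearity: E[X] = 263 · (1/2) = (264 − 1) · (1/2) = 263/2 ≈ 131.500000.

E[X] = 263/2 = 131.500000.


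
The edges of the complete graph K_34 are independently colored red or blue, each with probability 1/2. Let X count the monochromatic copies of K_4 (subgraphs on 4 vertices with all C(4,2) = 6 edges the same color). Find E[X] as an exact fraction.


Let X = Σ_S X_S over the C(34, 4) = 46376 subsets S of size 4, where X_S = 1 if the K_4 on S is monochromatic.
For a fixed S, the K_4 on S has C(4, 2) = 6 edges. P[all 6 edges red] = (1/2)^6, and likewise for blue, so P[monochromatic] = 2·(1/2)^6 = 2^{1 − 6} = 1/32.
Summing: E[X] = C(34, 4) · 2^{1 − 6} = 46376 · 1/32 = 5797/4.
Numerically: E[X] ≈ 1449.2500.

E[X] = C(34,4)·2^(1−C(4,2)) = 5797/4 ≈ 1449.2500.


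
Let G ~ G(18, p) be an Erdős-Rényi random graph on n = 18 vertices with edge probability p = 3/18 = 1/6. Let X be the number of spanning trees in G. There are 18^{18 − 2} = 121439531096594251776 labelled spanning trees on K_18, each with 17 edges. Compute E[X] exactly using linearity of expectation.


K_18 has 18^{18 − 2} = 121439531096594251776 labelled spanning trees.
For each such spanning tree H, let X_H = 1 if all 17 edges of H are present in G. Then P[X_H = 1] = p^{17} = (1/6)^{17} = 1/16926659444736.
By linearity: E[X] = Σ_H E[X_H] = 121439531096594251776 · p^{17} = 121439531096594251776 · 1/16926659444736 = 14348907/2.
Numerically: E[X] ≈ 7.174e+06.

E[X] = 121439531096594251776 · (1/6)^{17} = 14348907/2 ≈ 7.174e+06.


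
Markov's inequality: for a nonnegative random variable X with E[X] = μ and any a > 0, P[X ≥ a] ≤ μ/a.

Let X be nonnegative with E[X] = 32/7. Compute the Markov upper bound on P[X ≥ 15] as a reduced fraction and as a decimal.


μ = E[X] = 32/7, a = 15.
Markov: P[X ≥ 15] ≤ μ/a = (32/7)/15 = 32/105.
Numerically: ≈ 0.30476.
(Since a = 15 > μ = 4.57143, the bound 32/105 is < 1 and informative.)

P[X ≥ 15] ≤ 32/105 ≈ 0.30476.


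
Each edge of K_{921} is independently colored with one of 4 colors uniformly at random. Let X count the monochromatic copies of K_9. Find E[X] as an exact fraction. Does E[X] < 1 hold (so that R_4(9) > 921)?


E[X] = C(921, 9) · 4^{1 − 36} = 1263413444025789313455 · 4^{−35} = 1263413444025789313455/1180591620717411303424.
As a reduced fraction: E[X] = 1263413444025789313455/1180591620717411303424 ≈ 1.070153.
Is E[X] < 1? NO.
Since E[X] ≥ 1, the first-moment bound is inconclusive at n = 921; it does NOT by itself certify R_4(9) > 921.

E[X] = 1263413444025789313455/1180591620717411303424 ≈ 1.070153; E[X] ≥ 1; first-moment method inconclusive here.


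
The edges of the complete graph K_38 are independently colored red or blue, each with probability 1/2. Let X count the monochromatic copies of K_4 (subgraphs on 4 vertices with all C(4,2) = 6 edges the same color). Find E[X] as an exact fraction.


Let X = Σ_S X_S over the C(38, 4) = 73815 subsets S of size 4, where X_S = 1 if the K_4 on S is monochromatic.
For a fixed S, the K_4 on S has C(4, 2) = 6 edges. P[all 6 edges red] = (1/2)^6, and likewise for blue, so P[monochromatic] = 2·(1/2)^6 = 2^{1 − 6} = 1/32.
Summing: E[X] = C(38, 4) · 2^{1 − 6} = 73815 · 1/32 = 73815/32.
Numerically: E[X] ≈ 2306.718750.

E[X] = C(38,4)·2^(1−C(4,2)) = 73815/32 ≈ 2306.718750.


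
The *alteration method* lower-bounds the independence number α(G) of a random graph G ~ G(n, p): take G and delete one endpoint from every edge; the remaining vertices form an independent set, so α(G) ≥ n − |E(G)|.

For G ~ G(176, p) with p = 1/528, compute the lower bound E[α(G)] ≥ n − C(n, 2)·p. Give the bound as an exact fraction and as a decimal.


E[|E(G)|] = C(176, 2)·p = 15400 · (1/528) = 175/6.
E[α(G)] ≥ n − E[|E(G)|] = 176 − 175/6 = 881/6.
Numerically: ≈ 146.833.
(This is only a lower bound; the true E[α(G)] may be larger.)

E[α(G)] ≥ 881/6 ≈ 146.833.


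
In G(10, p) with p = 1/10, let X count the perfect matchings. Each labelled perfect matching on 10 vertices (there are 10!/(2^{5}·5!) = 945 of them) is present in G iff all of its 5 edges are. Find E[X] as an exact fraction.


K_10 has 10!/(2^{5}·5!) = 945 labelled perfect matchings.
For each such perfect matching H, let X_H = 1 if all 5 edges of H are present in G. Then P[X_H = 1] = p^{5} = (1/10)^{5} = 1/100000.
By linearity of expectation: E[X] = Σ_H E[X_H] = 945 · p^{5} = 945 · 1/100000 = 189/20000.
Numerically: E[X] ≈ 0.00945.

E[X] = 945 · (1/10)^{5} = 189/20000 ≈ 0.00945.


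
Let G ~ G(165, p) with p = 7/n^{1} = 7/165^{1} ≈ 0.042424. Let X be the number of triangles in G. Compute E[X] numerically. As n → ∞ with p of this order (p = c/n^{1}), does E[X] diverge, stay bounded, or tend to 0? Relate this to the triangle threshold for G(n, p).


Number of potential triangles: C(165, 3) = 735130.
Each occurs with probability p³ ≈ (0.042424)³ ≈ 7.6355845e-05.
By linearity: E[X] = C(165, 3)·p³ ≈ 735130 · 7.6355845e-05 ≈ 56.13147.
Here α = 1, so p = 7/n is exactly at the triangle threshold p ~ 1/n. Asymptotically E[X] → c³/6 = 7³/6 = 343/6 ≈ 57.16667, a bounded constant. In this regime the triangle count is asymptotically Poisson(c³/6).

E[X] ≈ 56.13147; in regime p = Θ(1/n^{1}) E[X] stays bounded (at the triangle threshold p ~ 1/n).


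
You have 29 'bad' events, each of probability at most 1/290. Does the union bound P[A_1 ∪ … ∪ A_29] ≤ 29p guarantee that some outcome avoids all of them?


Union bound: P[∪_{i=1}^{29} A_i] ≤ Σ_i P[A_i] ≤ 29·p = 29·(1/290) = 1/10.
Numerically: 1/10 ≈ 0.100000.
Is 1/10 < 1? YES.
Since P[∪ A_i] ≤ 1/10 < 1, the complement has P[∩ A_i^c] ≥ 1 − 1/10 = 9/10 > 0, so some outcome avoids every A_i.

29·p = 1/10 ≈ 0.100000; existence CERTIFIED by the union bound.


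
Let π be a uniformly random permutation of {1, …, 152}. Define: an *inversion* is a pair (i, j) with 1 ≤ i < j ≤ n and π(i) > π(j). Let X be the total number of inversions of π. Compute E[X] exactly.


Write X = Σ X_I over the C(152, 2) = 11476 pairs i < j, with X_I the indicator of one inversion.
There are 11476 indicators.
For each fixed pair i < j, the values π(i) and π(j) are two distinct elements of {1, …, 152} in uniformly random order; by symmetry P[π(i) > π(j)] = 1/2.
By linearity: E[X] = 11476 · (1/2) = C(152, 2) · (1/2) = 11476/2 = 5738 ≈ 5738.000000.

E[X] = 5738 = 5738.000000.


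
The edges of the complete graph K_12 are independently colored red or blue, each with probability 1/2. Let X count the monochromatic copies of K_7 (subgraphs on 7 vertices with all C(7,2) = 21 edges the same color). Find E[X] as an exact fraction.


Let X = Σ_S X_S over the C(12, 7) = 792 subsets S of size 7, where X_S = 1 if the K_7 on S is monochromatic.
For a fixed S, the K_7 on S has C(7, 2) = 21 edges. P[all 21 edges red] = (1/2)^21, and likewise for blue, so P[monochromatic] = 2·(1/2)^21 = 2^{1 − 21} = 1/1048576.
By linearity of expectation: E[X] = C(12, 7) · 2^{1 − 21} = 792 · 1/1048576 = 99/131072.
Numerically: E[X] ≈ 0.000755.

E[X] = C(12,7)·2^(1−C(7,2)) = 99/131072 ≈ 0.000755.


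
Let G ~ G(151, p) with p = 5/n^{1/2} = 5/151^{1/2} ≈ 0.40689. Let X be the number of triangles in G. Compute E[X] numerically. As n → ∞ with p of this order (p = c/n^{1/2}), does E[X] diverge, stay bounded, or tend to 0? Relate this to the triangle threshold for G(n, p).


Number of potential triangles: C(151, 3) = 562475.
Each occurs with probability p³ ≈ (0.40689)³ ≈ 6.7366594e-02.
By linearity: E[X] = C(151, 3)·p³ ≈ 562475 · 6.7366594e-02 ≈ 37892.02511.
Since α = 1/2 < 1, p = c/n^{1/2} ≫ 1/n is above the triangle threshold p ~ 1/n. Asymptotically E[X] ~ (c³/6)·n^{3(1−α)} = (5³/6)·n^{1.5} → ∞; triangles are abundant w.h.p.

E[X] ≈ 37892.02511; in regime p = Θ(1/n^{1/2}) E[X] diverges (above the triangle threshold p ~ 1/n).


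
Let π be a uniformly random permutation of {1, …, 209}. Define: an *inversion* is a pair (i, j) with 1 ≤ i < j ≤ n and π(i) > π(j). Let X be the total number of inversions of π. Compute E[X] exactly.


Write X = Σ X_I over the C(209, 2) = 21736 pairs i < j, with X_I the indicator of one inversion.
There are 21736 indicators.
For each fixed pair i < j, the values π(i) and π(j) are two distinct elements of {1, …, 209} in uniformly random order; by symmetry P[π(i) > π(j)] = 1/2.
By linearity: E[X] = 21736 · (1/2) = C(209, 2) · (1/2) = 21736/2 = 10868 ≈ 10868.00000.

E[X] = 10868 = 10868.00000.


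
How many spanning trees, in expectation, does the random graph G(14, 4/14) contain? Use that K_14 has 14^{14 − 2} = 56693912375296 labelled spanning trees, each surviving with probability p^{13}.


K_14 has 14^{14 − 2} = 56693912375296 labelled spanning trees.
For each such spanning tree H, let X_H = 1 if all 13 edges of H are present in G. Then P[X_H = 1] = p^{13} = (2/7)^{13} = 8192/96889010407.
By linearity: E[X] = Σ_H E[X_H] = 56693912375296 · p^{13} = 56693912375296 · 8192/96889010407 = 33554432/7.
Numerically: E[X] ≈ 4.7935e+06.

E[X] = 56693912375296 · (2/7)^{13} = 33554432/7 ≈ 4.7935e+06.


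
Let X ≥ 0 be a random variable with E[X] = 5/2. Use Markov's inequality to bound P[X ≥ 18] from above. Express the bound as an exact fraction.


μ = E[X] = 5/2, a = 18.
Markov: P[X ≥ 18] ≤ μ/a = (5/2)/18 = 5/36.
Numerically: ≈ 0.139.
(Since a = 18 > μ = 2.500, the bound 5/36 is < 1 and informative.)

P[X ≥ 18] ≤ 5/36 ≈ 0.139.


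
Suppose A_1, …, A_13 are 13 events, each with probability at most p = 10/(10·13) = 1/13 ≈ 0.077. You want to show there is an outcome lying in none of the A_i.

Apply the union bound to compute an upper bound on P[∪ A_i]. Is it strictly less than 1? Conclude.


Union bound: P[∪_{i=1}^{13} A_i] ≤ Σ_i P[A_i] ≤ 13·p = 13·(1/13) = 1.
Numerically: 1 ≈ 1.000.
Is 1 < 1? NO.
Since the bound 1 is ≥ 1, the union bound is uninformative here; it does NOT by itself certify existence.

13·p = 1 ≈ 1.000; existence NOT certified by the union bound.


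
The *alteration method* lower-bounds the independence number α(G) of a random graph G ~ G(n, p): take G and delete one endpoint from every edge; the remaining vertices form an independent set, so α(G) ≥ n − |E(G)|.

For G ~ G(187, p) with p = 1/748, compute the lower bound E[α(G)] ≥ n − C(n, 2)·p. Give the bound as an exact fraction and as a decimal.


E[|E(G)|] = C(187, 2)·p = 17391 · (1/748) = 93/4.
E[α(G)] ≥ n − E[|E(G)|] = 187 − 93/4 = 655/4.
Numerically: ≈ 163.7500.
(This is only a lower bound; the true E[α(G)] may be larger.)

E[α(G)] ≥ 655/4 ≈ 163.7500.


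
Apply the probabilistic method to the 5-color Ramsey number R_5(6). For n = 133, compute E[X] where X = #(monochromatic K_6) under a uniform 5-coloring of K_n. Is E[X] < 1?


E[X] = C(133, 6) · 5^{1 − 15} = 6856577728 · 5^{−14} = 6856577728/6103515625.
As a reduced fraction: E[X] = 6856577728/6103515625 ≈ 1.1234.
Is E[X] < 1? NO.
Since E[X] ≥ 1, the first-moment bound is inconclusive at n = 133; it does NOT by itself certify R_5(6) > 133.

E[X] = 6856577728/6103515625 ≈ 1.1234; E[X] ≥ 1; first-moment method inconclusive here.


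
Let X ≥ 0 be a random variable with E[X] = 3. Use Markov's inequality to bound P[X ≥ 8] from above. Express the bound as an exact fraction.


μ = E[X] = 3, a = 8.
Markov: P[X ≥ 8] ≤ μ/a = (3)/8 = 3/8.
Numerically: ≈ 0.375000.
(Since a = 8 > μ = 3.000000, the bound 3/8 is < 1 and informative.)

P[X ≥ 8] ≤ 3/8 ≈ 0.375000.


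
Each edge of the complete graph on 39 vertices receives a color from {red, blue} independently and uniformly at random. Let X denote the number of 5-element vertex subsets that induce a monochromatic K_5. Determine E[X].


Let X = Σ_S X_S over the C(39, 5) = 575757 subsets S of size 5, where X_S = 1 if the K_5 on S is monochromatic.
For a fixed S, the K_5 on S has C(5, 2) = 10 edges. P[all 10 edges red] = (1/2)^10, and likewise for blue, so P[monochromatic] = 2·(1/2)^10 = 2^{1 − 10} = 1/512.
By linearity: E[X] = C(39, 5) · 2^{1 − 10} = 575757 · 1/512 = 575757/512.
Numerically: E[X] ≈ 1124.5254.

E[X] = C(39,5)·2^(1−C(5,2)) = 575757/512 ≈ 1124.5254.


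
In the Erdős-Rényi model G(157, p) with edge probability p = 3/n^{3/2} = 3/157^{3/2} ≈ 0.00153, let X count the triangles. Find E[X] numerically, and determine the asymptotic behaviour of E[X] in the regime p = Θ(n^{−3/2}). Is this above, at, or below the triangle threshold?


Number of potential triangles: C(157, 3) = 632710.
Each occurs with probability p³ ≈ (0.00153)³ ≈ 3.54663e-09.
By linearity: E[X] = C(157, 3)·p³ ≈ 632710 · 3.54663e-09 ≈ 0.002.
Since α = 3/2 > 1, p = c/n^{3/2} = o(1/n) is below the triangle threshold p ~ 1/n. Asymptotically E[X] ~ (c³/6)·n^{3(1−α)} = (3³/6)·n^{-1.5} → 0, so by Markov's inequality G has no triangles w.h.p.

E[X] ≈ 0.002; in regime p = Θ(1/n^{3/2}) E[X] tends to 0 (below the triangle threshold p ~ 1/n).


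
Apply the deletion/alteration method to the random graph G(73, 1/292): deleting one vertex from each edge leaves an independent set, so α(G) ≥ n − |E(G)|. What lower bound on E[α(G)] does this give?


E[|E(G)|] = C(73, 2)·p = 2628 · (1/292) = 9.
E[α(G)] ≥ n − E[|E(G)|] = 73 − 9 = 64.
Numerically: ≈ 64.00000.
(This is only a lower bound; the true E[α(G)] may be larger.)

E[α(G)] ≥ 64 ≈ 64.00000.


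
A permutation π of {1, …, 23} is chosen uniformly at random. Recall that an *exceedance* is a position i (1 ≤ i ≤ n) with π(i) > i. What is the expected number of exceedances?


Write X = Σ_{i=1}^{23} X_i, where X_i = 1_{π(i) > i}.
For each fixed i, π(i) is uniform over {1, …, 23} (marginal of a uniform permutation), so P[π(i) > i] = (n − i)/n. Summing: Σ_{i=1}^{23} (n − i)/n = (0 + 1 + … + 22)/23 = 23(23 − 1)/(2·23) = (23 − 1)/2.
Hence E[X] = Σ_{i=1}^{23} (23 − i)/23 = 11 ≈ 11.00000.

E[X] = 11 = 11.00000.


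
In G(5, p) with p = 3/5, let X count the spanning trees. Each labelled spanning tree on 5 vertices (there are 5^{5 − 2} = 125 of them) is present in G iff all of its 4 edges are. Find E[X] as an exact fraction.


K_5 has 5^{5 − 2} = 125 labelled spanning trees.
For each such spanning tree H, let X_H = 1 if all 4 edges of H are present in G. Then P[X_H = 1] = p^{4} = (3/5)^{4} = 81/625.
Summing the indicators: E[X] = Σ_H E[X_H] = 125 · p^{4} = 125 · 81/625 = 81/5.
Numerically: E[X] ≈ 16.2.

E[X] = 125 · (3/5)^{4} = 81/5 ≈ 16.2.


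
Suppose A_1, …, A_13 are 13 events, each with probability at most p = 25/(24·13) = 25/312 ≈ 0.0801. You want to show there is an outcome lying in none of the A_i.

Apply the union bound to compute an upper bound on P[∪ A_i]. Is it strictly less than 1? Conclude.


Union bound: P[∪_{i=1}^{13} A_i] ≤ Σ_i P[A_i] ≤ 13·p = 13·(25/312) = 25/24.
Numerically: 25/24 ≈ 1.0417.
Is 25/24 < 1? NO.
Since the bound 25/24 is ≥ 1, the union bound is uninformative here; it does NOT by itself certify existence.

13·p = 25/24 ≈ 1.0417; existence NOT certified by the union bound.


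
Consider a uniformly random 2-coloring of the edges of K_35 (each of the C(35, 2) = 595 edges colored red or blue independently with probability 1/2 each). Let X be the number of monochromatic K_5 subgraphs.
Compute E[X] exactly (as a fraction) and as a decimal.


Let X = Σ_S X_S over the C(35, 5) = 324632 subsets S of size 5, where X_S = 1 if the K_5 on S is monochromatic.
For a fixed S, the K_5 on S has C(5, 2) = 10 edges. P[all 10 edges red] = (1/2)^10, and likewise for blue, so P[monochromatic] = 2·(1/2)^10 = 2^{1 − 10} = 1/512.
Summing: E[X] = C(35, 5) · 2^{1 − 10} = 324632 · 1/512 = 40579/64.
Numerically: E[X] ≈ 634.046875.

E[X] = C(35,5)·2^(1−C(5,2)) = 40579/64 ≈ 634.046875.


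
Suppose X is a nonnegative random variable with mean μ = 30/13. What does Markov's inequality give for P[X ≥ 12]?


μ = E[X] = 30/13, a = 12.
Markov: P[X ≥ 12] ≤ μ/a = (30/13)/12 = 5/26.
Numerically: ≈ 0.192308.
(Since a = 12 > μ = 2.307692, the bound 5/26 is < 1 and informative.)

P[X ≥ 12] ≤ 5/26 ≈ 0.192308.


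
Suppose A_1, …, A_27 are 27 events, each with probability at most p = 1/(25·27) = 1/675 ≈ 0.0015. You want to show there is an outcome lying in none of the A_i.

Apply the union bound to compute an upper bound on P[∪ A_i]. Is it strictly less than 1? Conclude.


Union bound: P[∪_{i=1}^{27} A_i] ≤ Σ_i P[A_i] ≤ 27·p = 27·(1/675) = 1/25.
Numerically: 1/25 ≈ 0.0400.
Is 1/25 < 1? YES.
Since P[∪ A_i] ≤ 1/25 < 1, the complement has P[∩ A_i^c] ≥ 1 − 1/25 = 24/25 > 0, so some outcome avoids every A_i.

27·p = 1/25 ≈ 0.0400; existence CERTIFIED by the union bound.


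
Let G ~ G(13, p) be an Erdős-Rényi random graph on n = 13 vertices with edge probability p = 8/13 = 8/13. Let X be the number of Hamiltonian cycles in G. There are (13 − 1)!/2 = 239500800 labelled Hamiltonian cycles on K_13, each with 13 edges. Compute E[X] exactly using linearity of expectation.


K_13 has (13 − 1)!/2 = 239500800 labelled Hamiltonian cycles.
For each such Hamiltonian cycle H, let X_H = 1 if all 13 edges of H are present in G. Then P[X_H = 1] = p^{13} = (8/13)^{13} = 549755813888/302875106592253.
Summing the indicators: E[X] = Σ_H E[X_H] = 239500800 · p^{13} = 239500800 · 549755813888/302875106592253 = 131666957230827110400/302875106592253.
Numerically: E[X] ≈ 4.3472e+05.

E[X] = 239500800 · (8/13)^{13} = 131666957230827110400/302875106592253 ≈ 4.3472e+05.


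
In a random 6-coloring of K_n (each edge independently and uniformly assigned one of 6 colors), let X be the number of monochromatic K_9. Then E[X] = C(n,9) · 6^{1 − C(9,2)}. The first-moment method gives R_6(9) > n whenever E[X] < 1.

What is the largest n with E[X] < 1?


We need C(n, 9) · 6^{1 − 36} < 1, i.e. C(n, 9) < 6^{36 − 1} = 1719070799748422591028658176.
Check values of n near the boundary:
  n = 4402: C(4402, 9) = 1696419745356657449393393700; 1696419745356657449393393700 < 1719070799748422591028658176? YES
  n = 4403: C(4403, 9) = 1699894433046281918452233150; 1699894433046281918452233150 < 1719070799748422591028658176? YES
  n = 4404: C(4404, 9) = 1703375445537161676647015880; 1703375445537161676647015880 < 1719070799748422591028658176? YES
  n = 4405: C(4405, 9) = 1706862792900636302463627150; 1706862792900636302463627150 < 1719070799748422591028658176? YES
  n = 4406: C(4406, 9) = 1710356485221788389505285700; 1710356485221788389505285700 < 1719070799748422591028658176? YES
  n = 4407: C(4407, 9) = 1713856532599459170657070050; 1713856532599459170657070050 < 1719070799748422591028658176? YES
  n = 4408: C(4408, 9) = 1717362945146264156457459600; 1717362945146264156457459600 < 1719070799748422591028658176? YES
  n = 4409: C(4409, 9) = 1720875732988608787686577131; 1720875732988608787686577131 < 1719070799748422591028658176? NO
  n = 4410: C(4410, 9) = 1724394906266704102180823710; 1724394906266704102180823710 < 1719070799748422591028658176? NO
  n = 4411: C(4411, 9) = 1727920475134582415883601405; 1727920475134582415883601405 < 1719070799748422591028658176? NO
The largest n with C(n, 9) < 1719070799748422591028658176 is n = 4408 (where E[X] = 35778394690547169926197075/35813974994758803979763712 ≈ 0.999). Hence R_6(9) > 4408, i.e. R_6(9) ≥ 4409.

Largest n = 4408; hence R_6(9) > 4408.


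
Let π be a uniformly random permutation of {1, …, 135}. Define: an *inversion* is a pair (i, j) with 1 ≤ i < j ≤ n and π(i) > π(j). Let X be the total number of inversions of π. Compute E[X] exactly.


Write X = Σ X_I over the C(135, 2) = 9045 pairs i < j, with X_I the indicator of one inversion.
There are 9045 indicators.
For each fixed pair i < j, the values π(i) and π(j) are two distinct elements of {1, …, 135} in uniformly random order; by symmetry P[π(i) > π(j)] = 1/2.
By linearity: E[X] = 9045 · (1/2) = C(135, 2) · (1/2) = 9045/2 = 9045/2 ≈ 4522.500.

E[X] = 9045/2 = 4522.500.


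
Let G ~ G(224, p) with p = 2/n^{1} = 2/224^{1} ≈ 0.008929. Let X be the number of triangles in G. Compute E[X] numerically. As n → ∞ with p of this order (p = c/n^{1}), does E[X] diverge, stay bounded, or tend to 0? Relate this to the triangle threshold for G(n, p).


Number of potential triangles: C(224, 3) = 1848224.
Each occurs with probability p³ ≈ (0.008929)³ ≈ 7.117802e-07.
By linearity: E[X] = C(224, 3)·p³ ≈ 1848224 · 7.117802e-07 ≈ 1.3155.
Here α = 1, so p = 2/n is exactly at the triangle threshold p ~ 1/n. Asymptotically E[X] → c³/6 = 2³/6 = 4/3 ≈ 1.3333, a bounded constant. In this regime the triangle count is asymptotically Poisson(c³/6).

E[X] ≈ 1.3155; in regime p = Θ(1/n^{1}) E[X] stays bounded (at the triangle threshold p ~ 1/n).


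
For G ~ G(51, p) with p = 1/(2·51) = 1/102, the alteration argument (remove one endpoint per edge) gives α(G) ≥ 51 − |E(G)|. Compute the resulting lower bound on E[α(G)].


E[|E(G)|] = C(51, 2)·p = 1275 · (1/102) = 25/2.
E[α(G)] ≥ n − E[|E(G)|] = 51 − 25/2 = 77/2.
Numerically: ≈ 38.50000.
(This is only a lower bound; the true E[α(G)] may be larger.)

E[α(G)] ≥ 77/2 ≈ 38.50000.


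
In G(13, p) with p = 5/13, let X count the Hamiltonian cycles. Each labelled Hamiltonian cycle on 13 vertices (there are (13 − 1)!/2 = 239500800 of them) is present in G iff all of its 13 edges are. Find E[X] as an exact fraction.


K_13 has (13 − 1)!/2 = 239500800 labelled Hamiltonian cycles.
For each such Hamiltonian cycle H, let X_H = 1 if all 13 edges of H are present in G. Then P[X_H = 1] = p^{13} = (5/13)^{13} = 1220703125/302875106592253.
By linearity of expectation: E[X] = Σ_H E[X_H] = 239500800 · p^{13} = 239500800 · 1220703125/302875106592253 = 292359375000000000/302875106592253.
Numerically: E[X] ≈ 965.28.

E[X] = 239500800 · (5/13)^{13} = 292359375000000000/302875106592253 ≈ 965.28.


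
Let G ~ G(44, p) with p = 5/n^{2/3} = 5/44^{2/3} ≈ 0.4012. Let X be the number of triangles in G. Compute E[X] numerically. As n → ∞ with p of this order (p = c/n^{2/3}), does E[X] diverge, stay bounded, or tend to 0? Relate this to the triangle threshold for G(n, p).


Number of potential triangles: C(44, 3) = 13244.
Each occurs with probability p³ ≈ (0.4012)³ ≈ 6.456612e-02.
By linearity: E[X] = C(44, 3)·p³ ≈ 13244 · 6.456612e-02 ≈ 855.1136.
Since α = 2/3 < 1, p = c/n^{2/3} ≫ 1/n is above the triangle threshold p ~ 1/n. Asymptotically E[X] ~ (c³/6)·n^{3(1−α)} = (5³/6)·n^{1} → ∞; triangles are abundant w.h.p.

E[X] ≈ 855.1136; in regime p = Θ(1/n^{2/3}) E[X] diverges (above the triangle threshold p ~ 1/n).


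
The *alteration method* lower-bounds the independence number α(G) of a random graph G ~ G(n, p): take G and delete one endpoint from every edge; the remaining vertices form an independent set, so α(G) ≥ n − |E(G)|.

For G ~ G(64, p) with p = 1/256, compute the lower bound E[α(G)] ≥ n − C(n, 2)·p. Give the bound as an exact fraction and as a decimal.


E[|E(G)|] = C(64, 2)·p = 2016 · (1/256) = 63/8.
E[α(G)] ≥ n − E[|E(G)|] = 64 − 63/8 = 449/8.
Numerically: ≈ 56.125000.
(This is only a lower bound; the true E[α(G)] may be larger.)

E[α(G)] ≥ 449/8 ≈ 56.125000.


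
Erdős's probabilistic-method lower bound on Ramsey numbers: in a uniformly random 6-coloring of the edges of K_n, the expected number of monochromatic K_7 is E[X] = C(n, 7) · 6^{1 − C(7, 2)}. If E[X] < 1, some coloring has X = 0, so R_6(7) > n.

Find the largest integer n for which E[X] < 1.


We need C(n, 7) · 6^{1 − 21} < 1, i.e. C(n, 7) < 6^{21 − 1} = 3656158440062976.
Check values of n near the boundary:
  n = 564: C(564, 7) = 3469685994423792; 3469685994423792 < 3656158440062976? YES
  n = 565: C(565, 7) = 3513212521235560; 3513212521235560 < 3656158440062976? YES
  n = 566: C(566, 7) = 3557206237959440; 3557206237959440 < 3656158440062976? YES
  n = 567: C(567, 7) = 3601671315933933; 3601671315933933 < 3656158440062976? YES
  n = 568: C(568, 7) = 3646611956239704; 3646611956239704 < 3656158440062976? YES
  n = 569: C(569, 7) = 3692032389858348; 3692032389858348 < 3656158440062976? NO
  n = 570: C(570, 7) = 3737936877831720; 3737936877831720 < 3656158440062976? NO
The largest n with C(n, 7) < 3656158440062976 is n = 568 (where E[X] = 16882462760369/16926659444736 ≈ 0.9973889). Hence R_6(7) > 568, i.e. R_6(7) ≥ 569.

Largest n = 568; hence R_6(7) > 568.


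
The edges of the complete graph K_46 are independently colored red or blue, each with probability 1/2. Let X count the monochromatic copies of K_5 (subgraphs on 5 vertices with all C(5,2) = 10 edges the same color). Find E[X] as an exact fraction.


Let X = Σ_S X_S over the C(46, 5) = 1370754 subsets S of size 5, where X_S = 1 if the K_5 on S is monochromatic.
For a fixed S, the K_5 on S has C(5, 2) = 10 edges. P[all 10 edges red] = (1/2)^10, and likewise for blue, so P[monochromatic] = 2·(1/2)^10 = 2^{1 − 10} = 1/512.
Summing: E[X] = C(46, 5) · 2^{1 − 10} = 1370754 · 1/512 = 685377/256.
Numerically: E[X] ≈ 2677.25391.

E[X] = C(46,5)·2^(1−C(5,2)) = 685377/256 ≈ 2677.25391.


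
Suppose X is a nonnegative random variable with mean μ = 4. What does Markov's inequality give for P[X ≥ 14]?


μ = E[X] = 4, a = 14.
Markov: P[X ≥ 14] ≤ μ/a = (4)/14 = 2/7.
Numerically: ≈ 0.2857.
(Since a = 14 > μ = 4.0000, the bound 2/7 is < 1 and informative.)

P[X ≥ 14] ≤ 2/7 ≈ 0.2857.


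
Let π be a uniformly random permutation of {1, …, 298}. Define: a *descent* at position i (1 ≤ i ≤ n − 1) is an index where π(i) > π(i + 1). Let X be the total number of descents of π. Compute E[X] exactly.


Write X = Σ X_I over i = 1, …, 297, with X_I the indicator of one descent.
There are 297 indicators.
For each fixed i, the pair (π(i), π(i+1)) is a uniformly random ordered pair of distinct values from {1, …, 298}; by symmetry P[π(i) > π(i+1)] = 1/2.
By linearity: E[X] = 297 · (1/2) = (298 − 1) · (1/2) = 297/2 ≈ 148.500.

E[X] = 297/2 = 148.500.


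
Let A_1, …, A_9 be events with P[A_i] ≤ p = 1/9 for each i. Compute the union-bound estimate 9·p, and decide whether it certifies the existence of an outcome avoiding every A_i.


Union bound: P[∪_{i=1}^{9} A_i] ≤ Σ_i P[A_i] ≤ 9·p = 9·(1/9) = 1.
Numerically: 1 ≈ 1.0000.
Is 1 < 1? NO.
Since the bound 1 is ≥ 1, the union bound is uninformative here; it does NOT by itself certify existence.

9·p = 1 ≈ 1.0000; existence NOT certified by the union bound.


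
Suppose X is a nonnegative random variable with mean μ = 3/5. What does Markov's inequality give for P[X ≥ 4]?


μ = E[X] = 3/5, a = 4.
Markov: P[X ≥ 4] ≤ μ/a = (3/5)/4 = 3/20.
Numerically: ≈ 0.15000.
(Since a = 4 > μ = 0.60000, the bound 3/20 is < 1 and informative.)

P[X ≥ 4] ≤ 3/20 ≈ 0.15000.


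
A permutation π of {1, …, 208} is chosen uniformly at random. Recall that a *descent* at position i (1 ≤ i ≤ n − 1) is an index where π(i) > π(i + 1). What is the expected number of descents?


Write X = Σ X_I over i = 1, …, 207, with X_I the indicator of one descent.
There are 207 indicators.
For each fixed i, the pair (π(i), π(i+1)) is a uniformly random ordered pair of distinct values from {1, …, 208}; by symmetry P[π(i) > π(i+1)] = 1/2.
By linearity: E[X] = 207 · (1/2) = (208 − 1) · (1/2) = 207/2 ≈ 103.500.

E[X] = 207/2 = 103.500.


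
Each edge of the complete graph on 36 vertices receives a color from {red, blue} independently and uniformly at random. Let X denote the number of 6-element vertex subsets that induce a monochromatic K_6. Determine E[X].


Let X = Σ_S X_S over the C(36, 6) = 1947792 subsets S of size 6, where X_S = 1 if the K_6 on S is monochromatic.
For a fixed S, the K_6 on S has C(6, 2) = 15 edges. P[all 15 edges red] = (1/2)^15, and likewise for blue, so P[monochromatic] = 2·(1/2)^15 = 2^{1 − 15} = 1/16384.
By linearity of expectation: E[X] = C(36, 6) · 2^{1 − 15} = 1947792 · 1/16384 = 121737/1024.
Numerically: E[X] ≈ 118.884.

E[X] = C(36,6)·2^(1−C(6,2)) = 121737/1024 ≈ 118.884.


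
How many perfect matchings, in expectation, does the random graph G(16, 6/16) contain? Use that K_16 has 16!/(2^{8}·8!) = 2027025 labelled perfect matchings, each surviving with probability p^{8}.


K_16 has 16!/(2^{8}·8!) = 2027025 labelled perfect matchings.
For each such perfect matching H, let X_H = 1 if all 8 edges of H are present in G. Then P[X_H = 1] = p^{8} = (3/8)^{8} = 6561/16777216.
Summing the indicators: E[X] = Σ_H E[X_H] = 2027025 · p^{8} = 2027025 · 6561/16777216 = 13299311025/16777216.
Numerically: E[X] ≈ 793.

E[X] = 2027025 · (3/8)^{8} = 13299311025/16777216 ≈ 793.


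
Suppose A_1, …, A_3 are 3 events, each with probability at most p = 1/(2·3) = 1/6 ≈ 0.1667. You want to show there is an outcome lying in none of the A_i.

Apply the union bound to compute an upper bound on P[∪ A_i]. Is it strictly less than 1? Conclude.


Union bound: P[∪_{i=1}^{3} A_i] ≤ Σ_i P[A_i] ≤ 3·p = 3·(1/6) = 1/2.
Numerically: 1/2 ≈ 0.5000.
Is 1/2 < 1? YES.
Since P[∪ A_i] ≤ 1/2 < 1, the complement has P[∩ A_i^c] ≥ 1 − 1/2 = 1/2 > 0, so some outcome avoids every A_i.

3·p = 1/2 ≈ 0.5000; existence CERTIFIED by the union bound.


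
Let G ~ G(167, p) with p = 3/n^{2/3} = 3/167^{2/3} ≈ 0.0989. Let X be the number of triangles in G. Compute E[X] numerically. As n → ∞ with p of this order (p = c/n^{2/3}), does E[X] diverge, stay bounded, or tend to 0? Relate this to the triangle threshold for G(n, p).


Number of potential triangles: C(167, 3) = 762355.
Each occurs with probability p³ ≈ (0.0989)³ ≈ 9.68124e-04.
By linearity: E[X] = C(167, 3)·p³ ≈ 762355 · 9.68124e-04 ≈ 738.054.
Since α = 2/3 < 1, p = c/n^{2/3} ≫ 1/n is above the triangle threshold p ~ 1/n. Asymptotically E[X] ~ (c³/6)·n^{3(1−α)} = (3³/6)·n^{1} → ∞; triangles are abundant w.h.p.

E[X] ≈ 738.054; in regime p = Θ(1/n^{2/3}) E[X] diverges (above the triangle threshold p ~ 1/n).


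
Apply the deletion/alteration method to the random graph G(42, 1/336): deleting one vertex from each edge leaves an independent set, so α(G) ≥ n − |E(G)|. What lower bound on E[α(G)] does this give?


E[|E(G)|] = C(42, 2)·p = 861 · (1/336) = 41/16.
E[α(G)] ≥ n − E[|E(G)|] = 42 − 41/16 = 631/16.
Numerically: ≈ 39.438.
(This is only a lower bound; the true E[α(G)] may be larger.)

E[α(G)] ≥ 631/16 ≈ 39.438.


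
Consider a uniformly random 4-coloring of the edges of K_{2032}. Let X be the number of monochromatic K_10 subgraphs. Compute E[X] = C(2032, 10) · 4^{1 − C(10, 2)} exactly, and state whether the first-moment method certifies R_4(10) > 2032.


E[X] = C(2032, 10) · 4^{1 − 45} = 323475384642158147171212440 · 4^{−44} = 323475384642158147171212440/309485009821345068724781056.
As a reduced fraction: E[X] = 40434423080269768396401555/38685626227668133590597632 ≈ 1.045.
Is E[X] < 1? NO.
Since E[X] ≥ 1, the first-moment bound is inconclusive at n = 2032; it does NOT by itself certify R_4(10) > 2032.

E[X] = 40434423080269768396401555/38685626227668133590597632 ≈ 1.045; E[X] ≥ 1; first-moment method inconclusive here.
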